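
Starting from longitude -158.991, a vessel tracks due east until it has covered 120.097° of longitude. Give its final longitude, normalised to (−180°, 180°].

Start at -158.991°; shift +120.097° → -38.894°.
-38.894° already lies in (−180°, 180°].

-38.894°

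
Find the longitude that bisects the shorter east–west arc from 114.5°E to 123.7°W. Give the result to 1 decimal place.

175.4°E

Signed shortest Δλ from +114.5° to -123.7° is +121.8°.
Midpoint longitude = +114.5° + (+121.8°)/2 = +114.5° + 60.9° = +175.4°.
(The naïve average (+114.5 + -123.7)/2 = -4.6° is on the wrong side of the globe.)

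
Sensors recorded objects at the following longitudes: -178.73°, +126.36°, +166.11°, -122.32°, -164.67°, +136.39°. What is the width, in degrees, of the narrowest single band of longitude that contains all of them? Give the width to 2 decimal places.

Sort the longitudes: -178.73°, -164.67°, -122.32°, +126.36°, +136.39°, +166.11°.
Eastward gaps between consecutive values (wrapping around): 14.06°, 42.35°, 248.68°, 10.03°, 29.72°, 15.16°.
Largest gap = 248.68° ⇒ minimal covering band is its complement: 360° − 248.68° = 111.32°.
Band runs from +126.36° eastward to -122.32°, crossing the antimeridian.

111.32°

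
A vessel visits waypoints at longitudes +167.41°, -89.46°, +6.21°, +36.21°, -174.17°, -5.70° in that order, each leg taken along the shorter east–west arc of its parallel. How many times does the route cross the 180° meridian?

2

Leg 1: +167.41° → -89.46°, shortest Δλ = 103.13° (east) — crosses 180°.
Leg 2: -89.46° → +6.21°, shortest Δλ = 95.67° (east) — does not cross 180°.
Leg 3: +6.21° → +36.21°, shortest Δλ = 30.0° (east) — does not cross 180°.
Leg 4: +36.21° → -174.17°, shortest Δλ = 149.62° (east) — crosses 180°.
Leg 5: -174.17° → -5.70°, shortest Δλ = 168.47° (east) — does not cross 180°.
Total crossings: 2.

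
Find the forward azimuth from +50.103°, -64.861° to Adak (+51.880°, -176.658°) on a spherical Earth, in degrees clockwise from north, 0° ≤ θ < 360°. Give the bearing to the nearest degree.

320°

Δλ = -176.658 − -64.861 = -111.797°.
θ = atan2( sin Δλ · cos φ₂ , cos φ₁ · sin φ₂ − sin φ₁ · cos φ₂ · cos Δλ )
  = atan2(-0.57318, 0.68047) = -40.108° → normalised to [0°, 360°): 319.892°.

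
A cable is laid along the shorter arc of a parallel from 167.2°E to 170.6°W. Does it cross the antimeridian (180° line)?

Yes

Naïve |-170.6 − 167.2| = 337.8° > 180°, so the shorter arc goes the other way round — across 180°.
Signed shortest Δλ = ((-170.6 − 167.2 + 180) mod 360) − 180 = 22.2°.
Going east by 22.2° from +167.2° passes through 180° before reaching -170.6°.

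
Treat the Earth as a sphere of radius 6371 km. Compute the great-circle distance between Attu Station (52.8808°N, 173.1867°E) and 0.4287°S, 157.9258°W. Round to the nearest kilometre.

Δλ = -157.9258 − 173.1867 = -331.1125°; wrapped into (−180°, 180°]: 28.8875°.
Δφ = -0.4287 − 52.8808 = -53.3095°.
a = sin²(Δφ/2) + cos φ₁ · cos φ₂ · sin²(Δλ/2) = 0.238798.
c = 2·atan2(√a, √(1−a)) = 1.02113 rad → d = 6371·c ≈ 6505.61 km.

6506 km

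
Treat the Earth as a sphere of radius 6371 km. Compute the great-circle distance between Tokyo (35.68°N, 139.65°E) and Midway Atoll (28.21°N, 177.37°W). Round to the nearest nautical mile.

2217 nmi

Δλ = -177.37 − 139.65 = -317.02°; wrapped into (−180°, 180°]: 42.98°.
Δφ = 28.21 − 35.68 = -7.47°.
a = sin²(Δφ/2) + cos φ₁ · cos φ₂ · sin²(Δλ/2) = 0.100307.
c = 2·atan2(√a, √(1−a)) = 0.64453 rad → d = 6371·c ≈ 4106.27 km ≈ 2217.21 nmi.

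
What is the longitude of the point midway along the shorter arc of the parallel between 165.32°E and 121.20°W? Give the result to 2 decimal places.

157.94°W

Signed shortest Δλ from +165.32° to -121.20° is +73.48°.
Midpoint longitude = +165.32° + (+73.48°)/2 = +165.32° + 36.74° = +202.06°.
Normalise into (−180°, 180°]: -157.94°.
(The naïve average (+165.32 + -121.20)/2 = 22.06° is on the wrong side of the globe.)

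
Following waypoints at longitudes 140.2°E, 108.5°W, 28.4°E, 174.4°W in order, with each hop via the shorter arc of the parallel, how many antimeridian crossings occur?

Leg 1: +140.2° → -108.5°, shortest Δλ = 111.3° (east) — crosses 180°.
Leg 2: -108.5° → +28.4°, shortest Δλ = 136.9° (east) — does not cross 180°.
Leg 3: +28.4° → -174.4°, shortest Δλ = 157.2° (east) — crosses 180°.
Total crossings: 2.

2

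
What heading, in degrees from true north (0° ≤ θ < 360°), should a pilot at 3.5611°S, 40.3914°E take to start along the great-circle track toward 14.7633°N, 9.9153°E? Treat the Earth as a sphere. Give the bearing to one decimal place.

302.0°

Δλ = 9.9153 − 40.3914 = -30.4761°.
θ = atan2( sin Δλ · cos φ₂ , cos φ₁ · sin φ₂ − sin φ₁ · cos φ₂ · cos Δλ )
  = atan2(-0.49044, 0.30610) = -58.030° → normalised to [0°, 360°): 301.970°.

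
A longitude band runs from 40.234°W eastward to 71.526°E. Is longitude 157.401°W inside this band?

Band width going east from -40.234° to +71.526°: ((71.526 − -40.234) mod 360) = 111.760°.
Offset of -157.401° east of the west edge: ((-157.401 − -40.234) mod 360) = 242.833°.
242.833° > 111.760° ⇒ outside.

No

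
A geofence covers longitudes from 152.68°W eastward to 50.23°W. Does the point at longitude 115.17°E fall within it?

No

Band width going east from -152.68° to -50.23°: ((-50.23 − -152.68) mod 360) = 102.45°.
Offset of +115.17° east of the west edge: ((115.17 − -152.68) mod 360) = 267.85°.
267.85° > 102.45° ⇒ outside.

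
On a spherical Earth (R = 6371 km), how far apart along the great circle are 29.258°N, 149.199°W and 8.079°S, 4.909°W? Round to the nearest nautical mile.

8427 nmi

Δλ = -4.909 − -149.199 = 144.290°.
Δφ = -8.079 − 29.258 = -37.337°.
a = sin²(Δφ/2) + cos φ₁ · cos φ₂ · sin²(Δλ/2) = 0.885026.
c = 2·atan2(√a, √(1−a)) = 2.44972 rad → d = 6371·c ≈ 15607.16 km ≈ 8427.19 nmi.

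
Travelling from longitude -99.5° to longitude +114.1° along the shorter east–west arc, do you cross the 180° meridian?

Yes

Naïve |114.1 − -99.5| = 213.6° > 180°, so the shorter arc goes the other way round — across 180°.
Signed shortest Δλ = ((114.1 − -99.5 + 180) mod 360) − 180 = -146.4°.
Going west by 146.4° from -99.5° passes through 180° before reaching +114.1°.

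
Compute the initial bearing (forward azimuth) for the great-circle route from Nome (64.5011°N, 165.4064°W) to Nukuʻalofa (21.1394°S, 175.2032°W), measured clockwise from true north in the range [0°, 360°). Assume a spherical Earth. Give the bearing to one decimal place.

Δλ = -175.2032 − -165.4064 = -9.7968°.
θ = atan2( sin Δλ · cos φ₂ , cos φ₁ · sin φ₂ − sin φ₁ · cos φ₂ · cos Δλ )
  = atan2(-0.15870, -0.98483) = -170.846° → normalised to [0°, 360°): 189.154°.

189.2°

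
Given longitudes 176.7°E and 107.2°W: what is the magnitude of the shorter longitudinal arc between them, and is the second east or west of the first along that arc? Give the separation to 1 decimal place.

Raw difference: -107.2 − 176.7 = -283.9°.
Normalise into (−180°, 180°]: -283.9° + 360° = 76.1°.
Positive ⇒ the second point lies to the east; separation 76.1°.

76.1° east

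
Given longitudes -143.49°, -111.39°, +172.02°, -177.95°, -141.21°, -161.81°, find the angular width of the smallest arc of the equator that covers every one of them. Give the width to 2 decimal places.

Sort the longitudes: -177.95°, -161.81°, -143.49°, -141.21°, -111.39°, +172.02°.
Eastward gaps between consecutive values (wrapping around): 16.14°, 18.32°, 2.28°, 29.82°, 283.41°, 10.03°.
Largest gap = 283.41° ⇒ minimal covering band is its complement: 360° − 283.41° = 76.59°.
Band runs from +172.02° eastward to -111.39°, crossing the antimeridian.

76.59°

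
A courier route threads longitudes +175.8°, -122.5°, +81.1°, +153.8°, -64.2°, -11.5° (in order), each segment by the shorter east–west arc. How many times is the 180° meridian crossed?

Leg 1: +175.8° → -122.5°, shortest Δλ = 61.7° (east) — crosses 180°.
Leg 2: -122.5° → +81.1°, shortest Δλ = -156.4° (west) — crosses 180°.
Leg 3: +81.1° → +153.8°, shortest Δλ = 72.7° (east) — does not cross 180°.
Leg 4: +153.8° → -64.2°, shortest Δλ = 142.0° (east) — crosses 180°.
Leg 5: -64.2° → -11.5°, shortest Δλ = 52.7° (east) — does not cross 180°.
Total crossings: 3.

3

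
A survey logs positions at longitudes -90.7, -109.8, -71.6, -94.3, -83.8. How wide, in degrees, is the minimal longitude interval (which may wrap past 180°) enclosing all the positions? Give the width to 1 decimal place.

Sort the longitudes: -109.8°, -94.3°, -90.7°, -83.8°, -71.6°.
Eastward gaps between consecutive values (wrapping around): 15.5°, 3.6°, 6.9°, 12.2°, 321.8°.
Largest gap = 321.8° ⇒ minimal covering band is its complement: 360° − 321.8° = 38.2°.
Band runs from -109.8° eastward to -71.6°.

38.2°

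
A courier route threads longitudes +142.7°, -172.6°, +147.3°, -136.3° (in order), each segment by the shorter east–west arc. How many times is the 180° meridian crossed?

Leg 1: +142.7° → -172.6°, shortest Δλ = 44.7° (east) — crosses 180°.
Leg 2: -172.6° → +147.3°, shortest Δλ = -40.1° (west) — crosses 180°.
Leg 3: +147.3° → -136.3°, shortest Δλ = 76.4° (east) — crosses 180°.
Total crossings: 3.

3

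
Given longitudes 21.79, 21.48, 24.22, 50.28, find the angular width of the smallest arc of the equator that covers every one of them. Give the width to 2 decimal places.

28.80°

Sort the longitudes: +21.48°, +21.79°, +24.22°, +50.28°.
Eastward gaps between consecutive values (wrapping around): 0.31°, 2.43°, 26.06°, 331.20°.
Largest gap = 331.20° ⇒ minimal covering band is its complement: 360° − 331.20° = 28.80°.
Band runs from +21.48° eastward to +50.28°.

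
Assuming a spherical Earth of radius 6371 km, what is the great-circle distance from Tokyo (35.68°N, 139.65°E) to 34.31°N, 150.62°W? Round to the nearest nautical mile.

Δλ = -150.62 − 139.65 = -290.27°; wrapped into (−180°, 180°]: 69.73°.
Δφ = 34.31 − 35.68 = -1.37°.
a = sin²(Δφ/2) + cos φ₁ · cos φ₂ · sin²(Δλ/2) = 0.219394.
c = 2·atan2(√a, √(1−a)) = 0.97495 rad → d = 6371·c ≈ 6211.39 km ≈ 3353.88 nmi.

3354 nmi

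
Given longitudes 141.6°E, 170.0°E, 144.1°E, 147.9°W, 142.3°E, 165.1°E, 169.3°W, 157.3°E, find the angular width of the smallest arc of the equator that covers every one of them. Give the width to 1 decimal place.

70.5°

Sort the longitudes: -169.3°, -147.9°, +141.6°, +142.3°, +144.1°, +157.3°, +165.1°, +170.0°.
Eastward gaps between consecutive values (wrapping around): 21.4°, 289.5°, 0.7°, 1.8°, 13.2°, 7.8°, 4.9°, 20.7°.
Largest gap = 289.5° ⇒ minimal covering band is its complement: 360° − 289.5° = 70.5°.
Band runs from +141.6° eastward to -147.9°, crossing the antimeridian.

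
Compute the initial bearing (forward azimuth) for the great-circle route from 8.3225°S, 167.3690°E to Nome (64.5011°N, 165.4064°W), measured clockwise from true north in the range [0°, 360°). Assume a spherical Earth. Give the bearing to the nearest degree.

Δλ = -165.4064 − 167.3690 = -332.7754°; wrapped into (−180°, 180°]: 27.2246°.
θ = atan2( sin Δλ · cos φ₂ , cos φ₁ · sin φ₂ − sin φ₁ · cos φ₂ · cos Δλ )
  = atan2(0.19694, 0.94850) = 11.730° → normalised to [0°, 360°): 11.730°.

12°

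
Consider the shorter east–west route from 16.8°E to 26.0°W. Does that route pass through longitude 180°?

Signed shortest Δλ = ((-26.0 − 16.8 + 180) mod 360) − 180 = -42.8°.
Going west by 42.8° from +16.8° reaches -26.0° without touching 180°.

No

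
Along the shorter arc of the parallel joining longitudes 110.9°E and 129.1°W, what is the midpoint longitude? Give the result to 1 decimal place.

170.9°E

Signed shortest Δλ from +110.9° to -129.1° is +120.0°.
Midpoint longitude = +110.9° + (+120.0°)/2 = +110.9° + 60.0° = +170.9°.
(The naïve average (+110.9 + -129.1)/2 = -9.1° is on the wrong side of the globe.)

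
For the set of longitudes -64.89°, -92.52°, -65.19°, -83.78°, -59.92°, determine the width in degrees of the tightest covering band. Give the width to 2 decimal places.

32.60°

Sort the longitudes: -92.52°, -83.78°, -65.19°, -64.89°, -59.92°.
Eastward gaps between consecutive values (wrapping around): 8.74°, 18.59°, 0.30°, 4.97°, 327.40°.
Largest gap = 327.40° ⇒ minimal covering band is its complement: 360° − 327.40° = 32.60°.
Band runs from -92.52° eastward to -59.92°.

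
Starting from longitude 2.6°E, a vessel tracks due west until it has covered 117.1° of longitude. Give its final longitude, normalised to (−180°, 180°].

114.5°W

Start at +2.6°; shift −117.1° → -114.5°.
-114.5° already lies in (−180°, 180°].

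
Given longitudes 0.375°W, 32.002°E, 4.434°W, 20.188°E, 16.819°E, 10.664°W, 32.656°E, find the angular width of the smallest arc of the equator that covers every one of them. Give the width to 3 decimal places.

43.320°

Sort the longitudes: -10.664°, -4.434°, -0.375°, +16.819°, +20.188°, +32.002°, +32.656°.
Eastward gaps between consecutive values (wrapping around): 6.230°, 4.059°, 17.194°, 3.369°, 11.814°, 0.654°, 316.680°.
Largest gap = 316.680° ⇒ minimal covering band is its complement: 360° − 316.680° = 43.320°.
Band runs from -10.664° eastward to +32.656°.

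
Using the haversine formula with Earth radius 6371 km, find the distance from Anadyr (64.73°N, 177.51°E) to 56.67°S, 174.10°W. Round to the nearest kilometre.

13518 km

Δλ = -174.10 − 177.51 = -351.61°; wrapped into (−180°, 180°]: 8.39°.
Δφ = -56.67 − 64.73 = -121.40°.
a = sin²(Δφ/2) + cos φ₁ · cos φ₂ · sin²(Δλ/2) = 0.761760.
c = 2·atan2(√a, √(1−a)) = 2.12177 rad → d = 6371·c ≈ 13517.82 km.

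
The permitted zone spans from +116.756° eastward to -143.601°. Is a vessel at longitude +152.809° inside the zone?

Yes

Band width going east from +116.756° to -143.601°: ((-143.601 − 116.756) mod 360) = 99.643°.
Offset of +152.809° east of the west edge: ((152.809 − 116.756) mod 360) = 36.053°.
36.053° ≤ 99.643° ⇒ inside.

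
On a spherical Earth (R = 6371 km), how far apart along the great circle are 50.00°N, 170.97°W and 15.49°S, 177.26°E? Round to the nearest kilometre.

Δλ = 177.26 − -170.97 = 348.23°; wrapped into (−180°, 180°]: -11.77°.
Δφ = -15.49 − 50.00 = -65.49°.
a = sin²(Δφ/2) + cos φ₁ · cos φ₂ · sin²(Δλ/2) = 0.299086.
c = 2·atan2(√a, √(1−a)) = 1.15728 rad → d = 6371·c ≈ 7373.06 km.

7373 km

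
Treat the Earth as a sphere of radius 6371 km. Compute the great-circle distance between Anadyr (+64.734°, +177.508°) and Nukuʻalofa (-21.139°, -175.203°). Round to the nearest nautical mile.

5167 nmi

Δλ = -175.203 − 177.508 = -352.711°; wrapped into (−180°, 180°]: 7.289°.
Δφ = -21.139 − 64.734 = -85.873°.
a = sin²(Δφ/2) + cos φ₁ · cos φ₂ · sin²(Δλ/2) = 0.465625.
c = 2·atan2(√a, √(1−a)) = 1.50199 rad → d = 6371·c ≈ 9569.19 km ≈ 5166.95 nmi.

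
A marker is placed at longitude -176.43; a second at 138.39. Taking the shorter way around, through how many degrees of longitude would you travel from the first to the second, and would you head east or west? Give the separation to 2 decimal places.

45.18° west

Raw difference: 138.39 − -176.43 = 314.82°.
Normalise into (−180°, 180°]: 314.82° − 360° = -45.18°.
Negative ⇒ the second point lies to the west; separation 45.18°.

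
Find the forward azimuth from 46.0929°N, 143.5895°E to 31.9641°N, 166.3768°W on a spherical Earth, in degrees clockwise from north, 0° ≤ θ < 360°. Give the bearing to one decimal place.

92.2°

Δλ = -166.3768 − 143.5895 = -309.9663°; wrapped into (−180°, 180°]: 50.0337°.
θ = atan2( sin Δλ · cos φ₂ , cos φ₁ · sin φ₂ − sin φ₁ · cos φ₂ · cos Δλ )
  = atan2(0.65022, -0.02549) = 92.245° → normalised to [0°, 360°): 92.245°.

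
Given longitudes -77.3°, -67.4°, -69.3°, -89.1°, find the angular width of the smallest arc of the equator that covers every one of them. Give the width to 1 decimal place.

21.7°

Sort the longitudes: -89.1°, -77.3°, -69.3°, -67.4°.
Eastward gaps between consecutive values (wrapping around): 11.8°, 8.0°, 1.9°, 338.3°.
Largest gap = 338.3° ⇒ minimal covering band is its complement: 360° − 338.3° = 21.7°.
Band runs from -89.1° eastward to -67.4°.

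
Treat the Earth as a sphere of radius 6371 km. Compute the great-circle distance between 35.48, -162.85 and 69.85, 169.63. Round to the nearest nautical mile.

2250 nmi

Δλ = 169.63 − -162.85 = 332.48°; wrapped into (−180°, 180°]: -27.52°.
Δφ = 69.85 − 35.48 = 34.37°.
a = sin²(Δφ/2) + cos φ₁ · cos φ₂ · sin²(Δλ/2) = 0.103166.
c = 2·atan2(√a, √(1−a)) = 0.65398 rad → d = 6371·c ≈ 4166.51 km ≈ 2249.73 nmi.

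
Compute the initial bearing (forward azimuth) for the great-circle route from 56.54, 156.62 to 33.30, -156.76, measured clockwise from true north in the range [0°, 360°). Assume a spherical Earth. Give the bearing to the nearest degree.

Δλ = -156.76 − 156.62 = -313.38°; wrapped into (−180°, 180°]: 46.62°.
θ = atan2( sin Δλ · cos φ₂ , cos φ₁ · sin φ₂ − sin φ₁ · cos φ₂ · cos Δλ )
  = atan2(0.60748, -0.17622) = 106.176° → normalised to [0°, 360°): 106.176°.

106°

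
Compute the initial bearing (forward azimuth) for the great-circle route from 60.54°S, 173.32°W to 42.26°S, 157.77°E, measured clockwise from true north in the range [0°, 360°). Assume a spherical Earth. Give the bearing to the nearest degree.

303°

Δλ = 157.77 − -173.32 = 331.09°; wrapped into (−180°, 180°]: -28.91°.
θ = atan2( sin Δλ · cos φ₂ , cos φ₁ · sin φ₂ − sin φ₁ · cos φ₂ · cos Δλ )
  = atan2(-0.35779, 0.23336) = -56.887° → normalised to [0°, 360°): 303.113°.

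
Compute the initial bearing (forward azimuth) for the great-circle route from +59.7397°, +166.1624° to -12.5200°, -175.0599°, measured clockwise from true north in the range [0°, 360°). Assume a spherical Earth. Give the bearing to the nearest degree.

161°

Δλ = -175.0599 − 166.1624 = -341.2223°; wrapped into (−180°, 180°]: 18.7777°.
θ = atan2( sin Δλ · cos φ₂ , cos φ₁ · sin φ₂ − sin φ₁ · cos φ₂ · cos Δλ )
  = atan2(0.31424, -0.90757) = 160.902° → normalised to [0°, 360°): 160.902°.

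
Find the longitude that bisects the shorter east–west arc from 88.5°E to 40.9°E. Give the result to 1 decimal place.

64.7°E

Signed shortest Δλ from +88.5° to +40.9° is -47.6°.
Midpoint longitude = +88.5° + (-47.6°)/2 = +88.5° − 23.8° = +64.7°.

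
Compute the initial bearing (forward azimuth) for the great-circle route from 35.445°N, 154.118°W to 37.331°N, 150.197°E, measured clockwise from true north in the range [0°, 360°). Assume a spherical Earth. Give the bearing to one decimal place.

Δλ = 150.197 − -154.118 = 304.315°; wrapped into (−180°, 180°]: -55.685°.
θ = atan2( sin Δλ · cos φ₂ , cos φ₁ · sin φ₂ − sin φ₁ · cos φ₂ · cos Δλ )
  = atan2(-0.65675, 0.23408) = -70.383° → normalised to [0°, 360°): 289.617°.

289.6°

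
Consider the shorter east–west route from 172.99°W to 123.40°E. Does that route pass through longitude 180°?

Yes

Naïve |123.40 − -172.99| = 296.39° > 180°, so the shorter arc goes the other way round — across 180°.
Signed shortest Δλ = ((123.40 − -172.99 + 180) mod 360) − 180 = -63.61°.
Going west by 63.61° from -172.99° passes through 180° before reaching +123.40°.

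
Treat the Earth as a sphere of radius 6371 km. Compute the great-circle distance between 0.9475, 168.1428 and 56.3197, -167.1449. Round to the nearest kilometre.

6542 km

Δλ = -167.1449 − 168.1428 = -335.2877°; wrapped into (−180°, 180°]: 24.7123°.
Δφ = 56.3197 − 0.9475 = 55.3722°.
a = sin²(Δφ/2) + cos φ₁ · cos φ₂ · sin²(Δλ/2) = 0.241269.
c = 2·atan2(√a, √(1−a)) = 1.02691 rad → d = 6371·c ≈ 6542.46 km.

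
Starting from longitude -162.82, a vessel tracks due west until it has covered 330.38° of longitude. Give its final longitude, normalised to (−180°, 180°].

-133.20°

Start at -162.82°; shift −330.38° → -493.20°.
-493.20° lies outside (−180°, 180°]; add 360° → -133.20°.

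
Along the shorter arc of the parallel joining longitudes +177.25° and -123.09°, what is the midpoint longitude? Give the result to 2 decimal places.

Signed shortest Δλ from +177.25° to -123.09° is +59.66°.
Midpoint longitude = +177.25° + (+59.66°)/2 = +177.25° + 29.83° = +207.08°.
Normalise into (−180°, 180°]: -152.92°.
(The naïve average (+177.25 + -123.09)/2 = 27.08° is on the wrong side of the globe.)

-152.92°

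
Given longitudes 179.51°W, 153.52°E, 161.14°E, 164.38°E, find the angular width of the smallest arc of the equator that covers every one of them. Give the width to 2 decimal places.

Sort the longitudes: -179.51°, +153.52°, +161.14°, +164.38°.
Eastward gaps between consecutive values (wrapping around): 333.03°, 7.62°, 3.24°, 16.11°.
Largest gap = 333.03° ⇒ minimal covering band is its complement: 360° − 333.03° = 26.97°.
Band runs from +153.52° eastward to -179.51°, crossing the antimeridian.

26.97°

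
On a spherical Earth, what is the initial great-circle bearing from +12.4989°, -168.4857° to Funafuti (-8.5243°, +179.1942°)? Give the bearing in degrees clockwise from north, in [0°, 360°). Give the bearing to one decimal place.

210.8°

Δλ = 179.1942 − -168.4857 = 347.6799°; wrapped into (−180°, 180°]: -12.3201°.
θ = atan2( sin Δλ · cos φ₂ , cos φ₁ · sin φ₂ − sin φ₁ · cos φ₂ · cos Δλ )
  = atan2(-0.21102, -0.35382) = -149.188° → normalised to [0°, 360°): 210.812°.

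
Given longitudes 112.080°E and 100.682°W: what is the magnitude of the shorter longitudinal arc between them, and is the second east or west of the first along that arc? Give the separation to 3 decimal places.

Raw difference: -100.682 − 112.080 = -212.762°.
Normalise into (−180°, 180°]: -212.762° + 360° = 147.238°.
Positive ⇒ the second point lies to the east; separation 147.238°.

147.238° east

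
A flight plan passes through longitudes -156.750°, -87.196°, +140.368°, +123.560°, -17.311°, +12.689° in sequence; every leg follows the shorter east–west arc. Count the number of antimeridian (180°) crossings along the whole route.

1

Leg 1: -156.750° → -87.196°, shortest Δλ = 69.554° (east) — does not cross 180°.
Leg 2: -87.196° → +140.368°, shortest Δλ = -132.436° (west) — crosses 180°.
Leg 3: +140.368° → +123.560°, shortest Δλ = -16.808° (west) — does not cross 180°.
Leg 4: +123.560° → -17.311°, shortest Δλ = -140.871° (west) — does not cross 180°.
Leg 5: -17.311° → +12.689°, shortest Δλ = 30.0° (east) — does not cross 180°.
Total crossings: 1.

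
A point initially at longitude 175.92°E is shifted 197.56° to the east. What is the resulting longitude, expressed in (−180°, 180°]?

13.48°E

Start at +175.92°; shift +197.56° → +373.48°.
+373.48° lies outside (−180°, 180°]; subtract 360° → +13.48°.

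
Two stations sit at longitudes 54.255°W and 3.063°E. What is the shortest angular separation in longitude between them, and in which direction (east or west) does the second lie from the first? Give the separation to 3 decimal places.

57.318° east

Raw difference: 3.063 − -54.255 = 57.318°.
Normalise into (−180°, 180°]: 57.318° stays 57.318°.
Positive ⇒ the second point lies to the east; separation 57.318°.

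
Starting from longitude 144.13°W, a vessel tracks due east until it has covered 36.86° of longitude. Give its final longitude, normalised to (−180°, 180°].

107.27°W

Start at -144.13°; shift +36.86° → -107.27°.
-107.27° already lies in (−180°, 180°].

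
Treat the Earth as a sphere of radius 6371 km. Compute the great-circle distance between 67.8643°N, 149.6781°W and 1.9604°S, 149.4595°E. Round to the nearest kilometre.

Δλ = 149.4595 − -149.6781 = 299.1376°; wrapped into (−180°, 180°]: -60.8624°.
Δφ = -1.9604 − 67.8643 = -69.8247°.
a = sin²(Δφ/2) + cos φ₁ · cos φ₂ · sin²(Δλ/2) = 0.424163.
c = 2·atan2(√a, √(1−a)) = 1.41854 rad → d = 6371·c ≈ 9037.49 km.

9037 km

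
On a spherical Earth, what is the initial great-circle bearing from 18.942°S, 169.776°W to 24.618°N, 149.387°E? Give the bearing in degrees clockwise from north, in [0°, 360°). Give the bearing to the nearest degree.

Δλ = 149.387 − -169.776 = 319.163°; wrapped into (−180°, 180°]: -40.837°.
θ = atan2( sin Δλ · cos φ₂ , cos φ₁ · sin φ₂ − sin φ₁ · cos φ₂ · cos Δλ )
  = atan2(-0.59447, 0.61728) = -43.922° → normalised to [0°, 360°): 316.078°.

316°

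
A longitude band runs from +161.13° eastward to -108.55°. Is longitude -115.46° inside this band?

Band width going east from +161.13° to -108.55°: ((-108.55 − 161.13) mod 360) = 90.32°.
Offset of -115.46° east of the west edge: ((-115.46 − 161.13) mod 360) = 83.41°.
83.41° ≤ 90.32° ⇒ inside.

Yes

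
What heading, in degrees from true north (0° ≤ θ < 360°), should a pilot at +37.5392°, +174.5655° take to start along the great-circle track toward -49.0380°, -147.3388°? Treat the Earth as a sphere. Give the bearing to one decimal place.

Δλ = -147.3388 − 174.5655 = -321.9043°; wrapped into (−180°, 180°]: 38.0957°.
θ = atan2( sin Δλ · cos φ₂ , cos φ₁ · sin φ₂ − sin φ₁ · cos φ₂ · cos Δλ )
  = atan2(0.40446, -0.91313) = 156.109° → normalised to [0°, 360°): 156.109°.

156.1°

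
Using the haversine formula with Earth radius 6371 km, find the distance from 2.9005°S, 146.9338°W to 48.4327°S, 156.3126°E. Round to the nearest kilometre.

7378 km

Δλ = 156.3126 − -146.9338 = 303.2464°; wrapped into (−180°, 180°]: -56.7536°.
Δφ = -48.4327 − -2.9005 = -45.5322°.
a = sin²(Δφ/2) + cos φ₁ · cos φ₂ · sin²(Δλ/2) = 0.299425.
c = 2·atan2(√a, √(1−a)) = 1.15802 rad → d = 6371·c ≈ 7377.77 km.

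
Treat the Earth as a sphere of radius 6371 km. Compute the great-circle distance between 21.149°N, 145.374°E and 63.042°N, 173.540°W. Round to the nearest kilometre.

Δλ = -173.540 − 145.374 = -318.914°; wrapped into (−180°, 180°]: 41.086°.
Δφ = 63.042 − 21.149 = 41.893°.
a = sin²(Δφ/2) + cos φ₁ · cos φ₂ · sin²(Δλ/2) = 0.179867.
c = 2·atan2(√a, √(1−a)) = 0.87595 rad → d = 6371·c ≈ 5580.68 km.

5581 km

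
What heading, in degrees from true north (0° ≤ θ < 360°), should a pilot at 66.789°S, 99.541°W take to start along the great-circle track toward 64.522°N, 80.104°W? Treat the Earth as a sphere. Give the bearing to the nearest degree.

Δλ = -80.104 − -99.541 = 19.437°.
θ = atan2( sin Δλ · cos φ₂ , cos φ₁ · sin φ₂ − sin φ₁ · cos φ₂ · cos Δλ )
  = atan2(0.14315, 0.72861) = 11.115° → normalised to [0°, 360°): 11.115°.

11°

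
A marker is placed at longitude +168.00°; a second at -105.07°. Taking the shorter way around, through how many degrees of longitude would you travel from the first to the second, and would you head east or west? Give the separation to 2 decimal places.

Raw difference: -105.07 − 168.00 = -273.07°.
Normalise into (−180°, 180°]: -273.07° + 360° = 86.93°.
Positive ⇒ the second point lies to the east; separation 86.93°.

86.93° east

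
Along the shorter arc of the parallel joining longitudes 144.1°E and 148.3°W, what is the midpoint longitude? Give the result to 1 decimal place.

177.9°E

Signed shortest Δλ from +144.1° to -148.3° is +67.6°.
Midpoint longitude = +144.1° + (+67.6°)/2 = +144.1° + 33.8° = +177.9°.
(The naïve average (+144.1 + -148.3)/2 = -2.1° is on the wrong side of the globe.)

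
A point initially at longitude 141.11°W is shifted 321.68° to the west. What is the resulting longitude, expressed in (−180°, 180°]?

Start at -141.11°; shift −321.68° → -462.79°.
-462.79° lies outside (−180°, 180°]; add 360° → -102.79°.

102.79°W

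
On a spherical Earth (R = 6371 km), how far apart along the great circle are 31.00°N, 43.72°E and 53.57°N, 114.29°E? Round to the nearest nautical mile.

3259 nmi

Δλ = 114.29 − 43.72 = 70.57°.
Δφ = 53.57 − 31.00 = 22.57°.
a = sin²(Δφ/2) + cos φ₁ · cos φ₂ · sin²(Δλ/2) = 0.208140.
c = 2·atan2(√a, √(1−a)) = 0.94749 rad → d = 6371·c ≈ 6036.49 km ≈ 3259.44 nmi.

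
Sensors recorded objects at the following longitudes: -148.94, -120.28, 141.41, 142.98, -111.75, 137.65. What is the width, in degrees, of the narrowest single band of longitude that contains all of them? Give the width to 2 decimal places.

Sort the longitudes: -148.94°, -120.28°, -111.75°, +137.65°, +141.41°, +142.98°.
Eastward gaps between consecutive values (wrapping around): 28.66°, 8.53°, 249.40°, 3.76°, 1.57°, 68.08°.
Largest gap = 249.40° ⇒ minimal covering band is its complement: 360° − 249.40° = 110.60°.
Band runs from +137.65° eastward to -111.75°, crossing the antimeridian.

110.60°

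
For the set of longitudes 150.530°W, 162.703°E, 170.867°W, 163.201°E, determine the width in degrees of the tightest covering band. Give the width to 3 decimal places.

46.767°

Sort the longitudes: -170.867°, -150.530°, +162.703°, +163.201°.
Eastward gaps between consecutive values (wrapping around): 20.337°, 313.233°, 0.498°, 25.932°.
Largest gap = 313.233° ⇒ minimal covering band is its complement: 360° − 313.233° = 46.767°.
Band runs from +162.703° eastward to -150.530°, crossing the antimeridian.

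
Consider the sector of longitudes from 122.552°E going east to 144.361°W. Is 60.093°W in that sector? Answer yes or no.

No

Band width going east from +122.552° to -144.361°: ((-144.361 − 122.552) mod 360) = 93.087°.
Offset of -60.093° east of the west edge: ((-60.093 − 122.552) mod 360) = 177.355°.
177.355° > 93.087° ⇒ outside.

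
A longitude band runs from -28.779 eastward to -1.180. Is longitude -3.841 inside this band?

Yes

Band width going east from -28.779° to -1.180°: ((-1.180 − -28.779) mod 360) = 27.599°.
Offset of -3.841° east of the west edge: ((-3.841 − -28.779) mod 360) = 24.938°.
24.938° ≤ 27.599° ⇒ inside.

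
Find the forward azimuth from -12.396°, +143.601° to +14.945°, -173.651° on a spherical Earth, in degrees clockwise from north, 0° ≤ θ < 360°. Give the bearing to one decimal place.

58.4°

Δλ = -173.651 − 143.601 = -317.252°; wrapped into (−180°, 180°]: 42.748°.
θ = atan2( sin Δλ · cos φ₂ , cos φ₁ · sin φ₂ − sin φ₁ · cos φ₂ · cos Δλ )
  = atan2(0.65581, 0.40419) = 58.354° → normalised to [0°, 360°): 58.354°.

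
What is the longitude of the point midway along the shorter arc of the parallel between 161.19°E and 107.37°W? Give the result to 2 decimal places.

Signed shortest Δλ from +161.19° to -107.37° is +91.44°.
Midpoint longitude = +161.19° + (+91.44°)/2 = +161.19° + 45.72° = +206.91°.
Normalise into (−180°, 180°]: -153.09°.
(The naïve average (+161.19 + -107.37)/2 = 26.91° is on the wrong side of the globe.)

153.09°W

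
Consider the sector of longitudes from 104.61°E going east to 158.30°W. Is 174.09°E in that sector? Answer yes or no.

Band width going east from +104.61° to -158.30°: ((-158.30 − 104.61) mod 360) = 97.09°.
Offset of +174.09° east of the west edge: ((174.09 − 104.61) mod 360) = 69.48°.
69.48° ≤ 97.09° ⇒ inside.

Yes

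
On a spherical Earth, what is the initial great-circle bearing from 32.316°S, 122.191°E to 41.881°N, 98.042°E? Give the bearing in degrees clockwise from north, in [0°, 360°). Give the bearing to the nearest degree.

342°

Δλ = 98.042 − 122.191 = -24.149°.
θ = atan2( sin Δλ · cos φ₂ , cos φ₁ · sin φ₂ − sin φ₁ · cos φ₂ · cos Δλ )
  = atan2(-0.30460, 0.92737) = -18.183° → normalised to [0°, 360°): 341.817°.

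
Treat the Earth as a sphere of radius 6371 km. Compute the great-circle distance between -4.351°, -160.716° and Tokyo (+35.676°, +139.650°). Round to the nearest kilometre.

Δλ = 139.650 − -160.716 = 300.366°; wrapped into (−180°, 180°]: -59.634°.
Δφ = 35.676 − -4.351 = 40.027°.
a = sin²(Δφ/2) + cos φ₁ · cos φ₂ · sin²(Δλ/2) = 0.317390.
c = 2·atan2(√a, √(1−a)) = 1.19693 rad → d = 6371·c ≈ 7625.62 km.

7626 km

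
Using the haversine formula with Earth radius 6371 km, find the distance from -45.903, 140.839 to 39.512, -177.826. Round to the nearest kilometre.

10351 km

Δλ = -177.826 − 140.839 = -318.665°; wrapped into (−180°, 180°]: 41.335°.
Δφ = 39.512 − -45.903 = 85.415°.
a = sin²(Δφ/2) + cos φ₁ · cos φ₂ · sin²(Δλ/2) = 0.526908.
c = 2·atan2(√a, √(1−a)) = 1.62464 rad → d = 6371·c ≈ 10350.57 km.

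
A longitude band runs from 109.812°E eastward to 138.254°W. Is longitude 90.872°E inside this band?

No

Band width going east from +109.812° to -138.254°: ((-138.254 − 109.812) mod 360) = 111.934°.
Offset of +90.872° east of the west edge: ((90.872 − 109.812) mod 360) = 341.060°.
341.060° > 111.934° ⇒ outside.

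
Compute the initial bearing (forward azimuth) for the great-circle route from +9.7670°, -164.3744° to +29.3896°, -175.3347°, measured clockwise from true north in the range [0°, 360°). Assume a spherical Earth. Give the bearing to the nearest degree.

334°

Δλ = -175.3347 − -164.3744 = -10.9603°.
θ = atan2( sin Δλ · cos φ₂ , cos φ₁ · sin φ₂ − sin φ₁ · cos φ₂ · cos Δλ )
  = atan2(-0.16566, 0.33852) = -26.076° → normalised to [0°, 360°): 333.924°.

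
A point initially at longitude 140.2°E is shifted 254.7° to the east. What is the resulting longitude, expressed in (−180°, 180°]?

34.9°E

Start at +140.2°; shift +254.7° → +394.9°.
+394.9° lies outside (−180°, 180°]; subtract 360° → +34.9°.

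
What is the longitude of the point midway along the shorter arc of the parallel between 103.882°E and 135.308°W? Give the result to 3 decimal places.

164.287°E

Signed shortest Δλ from +103.882° to -135.308° is +120.810°.
Midpoint longitude = +103.882° + (+120.810°)/2 = +103.882° + 60.405° = +164.287°.
(The naïve average (+103.882 + -135.308)/2 = -15.713° is on the wrong side of the globe.)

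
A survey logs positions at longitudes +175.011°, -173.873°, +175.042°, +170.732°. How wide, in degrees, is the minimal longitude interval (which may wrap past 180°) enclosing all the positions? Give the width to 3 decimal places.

Sort the longitudes: -173.873°, +170.732°, +175.011°, +175.042°.
Eastward gaps between consecutive values (wrapping around): 344.605°, 4.279°, 0.031°, 11.085°.
Largest gap = 344.605° ⇒ minimal covering band is its complement: 360° − 344.605° = 15.395°.
Band runs from +170.732° eastward to -173.873°, crossing the antimeridian.

15.395°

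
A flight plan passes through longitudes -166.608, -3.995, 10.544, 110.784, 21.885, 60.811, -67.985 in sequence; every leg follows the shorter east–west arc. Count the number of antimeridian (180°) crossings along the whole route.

Leg 1: -166.608° → -3.995°, shortest Δλ = 162.613° (east) — does not cross 180°.
Leg 2: -3.995° → +10.544°, shortest Δλ = 14.539° (east) — does not cross 180°.
Leg 3: +10.544° → +110.784°, shortest Δλ = 100.24° (east) — does not cross 180°.
Leg 4: +110.784° → +21.885°, shortest Δλ = -88.899° (west) — does not cross 180°.
Leg 5: +21.885° → +60.811°, shortest Δλ = 38.926° (east) — does not cross 180°.
Leg 6: +60.811° → -67.985°, shortest Δλ = -128.796° (west) — does not cross 180°.
Total crossings: 0.

0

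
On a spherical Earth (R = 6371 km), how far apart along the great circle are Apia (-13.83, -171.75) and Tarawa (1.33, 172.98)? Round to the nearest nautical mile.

1286 nmi

Δλ = 172.98 − -171.75 = 344.73°; wrapped into (−180°, 180°]: -15.27°.
Δφ = 1.33 − -13.83 = 15.16°.
a = sin²(Δφ/2) + cos φ₁ · cos φ₂ · sin²(Δλ/2) = 0.034536.
c = 2·atan2(√a, √(1−a)) = 0.37385 rad → d = 6371·c ≈ 2381.81 km ≈ 1286.08 nmi.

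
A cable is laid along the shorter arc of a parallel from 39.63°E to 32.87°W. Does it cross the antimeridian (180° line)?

No

Signed shortest Δλ = ((-32.87 − 39.63 + 180) mod 360) − 180 = -72.5°.
Going west by 72.5° from +39.63° reaches -32.87° without touching 180°.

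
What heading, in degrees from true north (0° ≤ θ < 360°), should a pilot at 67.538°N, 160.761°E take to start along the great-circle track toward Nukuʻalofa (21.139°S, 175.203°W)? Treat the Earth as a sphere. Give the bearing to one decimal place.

157.7°

Δλ = -175.203 − 160.761 = -335.964°; wrapped into (−180°, 180°]: 24.036°.
θ = atan2( sin Δλ · cos φ₂ , cos φ₁ · sin φ₂ − sin φ₁ · cos φ₂ · cos Δλ )
  = atan2(0.37990, -0.92499) = 157.672° → normalised to [0°, 360°): 157.672°.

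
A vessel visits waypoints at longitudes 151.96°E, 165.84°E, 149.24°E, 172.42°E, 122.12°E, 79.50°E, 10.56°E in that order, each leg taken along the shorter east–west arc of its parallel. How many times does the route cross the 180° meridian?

Leg 1: +151.96° → +165.84°, shortest Δλ = 13.88° (east) — does not cross 180°.
Leg 2: +165.84° → +149.24°, shortest Δλ = -16.6° (west) — does not cross 180°.
Leg 3: +149.24° → +172.42°, shortest Δλ = 23.18° (east) — does not cross 180°.
Leg 4: +172.42° → +122.12°, shortest Δλ = -50.3° (west) — does not cross 180°.
Leg 5: +122.12° → +79.50°, shortest Δλ = -42.62° (west) — does not cross 180°.
Leg 6: +79.50° → +10.56°, shortest Δλ = -68.94° (west) — does not cross 180°.
Total crossings: 0.

0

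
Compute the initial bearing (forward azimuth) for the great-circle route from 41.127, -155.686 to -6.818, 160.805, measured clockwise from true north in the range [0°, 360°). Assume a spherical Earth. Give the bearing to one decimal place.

Δλ = 160.805 − -155.686 = 316.491°; wrapped into (−180°, 180°]: -43.509°.
θ = atan2( sin Δλ · cos φ₂ , cos φ₁ · sin φ₂ − sin φ₁ · cos φ₂ · cos Δλ )
  = atan2(-0.68360, -0.56308) = -129.478° → normalised to [0°, 360°): 230.522°.

230.5°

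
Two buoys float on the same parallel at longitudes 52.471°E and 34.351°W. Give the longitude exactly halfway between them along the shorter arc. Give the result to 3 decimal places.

9.060°E

Signed shortest Δλ from +52.471° to -34.351° is -86.822°.
Midpoint longitude = +52.471° + (-86.822°)/2 = +52.471° − 43.411° = +9.060°.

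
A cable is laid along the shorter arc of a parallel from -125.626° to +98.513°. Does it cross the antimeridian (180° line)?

Naïve |98.513 − -125.626| = 224.139° > 180°, so the shorter arc goes the other way round — across 180°.
Signed shortest Δλ = ((98.513 − -125.626 + 180) mod 360) − 180 = -135.861°.
Going west by 135.861° from -125.626° passes through 180° before reaching +98.513°.

Yes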